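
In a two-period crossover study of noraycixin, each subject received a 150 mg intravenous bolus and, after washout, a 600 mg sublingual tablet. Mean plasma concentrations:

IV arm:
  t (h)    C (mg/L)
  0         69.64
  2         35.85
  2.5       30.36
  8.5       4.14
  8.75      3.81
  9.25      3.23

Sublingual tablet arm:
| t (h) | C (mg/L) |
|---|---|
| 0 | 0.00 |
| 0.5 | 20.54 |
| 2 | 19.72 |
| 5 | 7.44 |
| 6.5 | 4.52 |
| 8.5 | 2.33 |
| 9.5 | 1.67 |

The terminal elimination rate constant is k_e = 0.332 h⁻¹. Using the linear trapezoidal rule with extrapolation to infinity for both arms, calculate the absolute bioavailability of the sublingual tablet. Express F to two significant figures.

Trapezoidal AUC_0→9.25 (IV):
  [0→2]: (69.64+35.85)/2 × 2 = 105.49
  [2→2.5]: (35.85+30.36)/2 × 0.5 = 16.5525
  [2.5→8.5]: (30.36+4.14)/2 × 6 = 103.5
  [8.5→8.75]: (4.14+3.81)/2 × 0.25 = 0.99375
  [8.75→9.25]: (3.81+3.23)/2 × 0.5 = 1.76
  Sum = 228.29625 mg/L·h
IV tail: 3.23/0.332 = 9.729; AUC_iv,0→∞ = 228.29625 + 9.729 = 238.02525 mg/L·h
Trapezoidal AUC_0→9.5 (sublingual tablet):
  [0→0.5]: (0.00+20.54)/2 × 0.5 = 5.135
  [0.5→2]: (20.54+19.72)/2 × 1.5 = 30.195
  [2→5]: (19.72+7.44)/2 × 3 = 40.74
  [5→6.5]: (7.44+4.52)/2 × 1.5 = 8.97
  [6.5→8.5]: (4.52+2.33)/2 × 2 = 6.85
  [8.5→9.5]: (2.33+1.67)/2 × 1 = 2.0
  Sum = 93.89 mg/L·h
sublingual tablet tail: 1.67/0.332 = 5.030; AUC_ev,0→∞ = 93.89 + 5.030 = 98.92 mg/L·h
F = (AUC_ev/D_ev)/(AUC_iv/D_iv) = (98.92/600)/(238.02525/150) = 0.164867/1.586835 = 0.1039

F = 0.10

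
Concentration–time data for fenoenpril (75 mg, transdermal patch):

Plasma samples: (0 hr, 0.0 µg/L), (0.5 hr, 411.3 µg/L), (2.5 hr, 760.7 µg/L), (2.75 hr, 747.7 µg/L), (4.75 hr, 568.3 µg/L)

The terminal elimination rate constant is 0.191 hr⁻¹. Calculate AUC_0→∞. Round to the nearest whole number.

AUC = 5755 µg/L·hr

Trapezoidal AUC_0→4.75:
  [0→0.5]: (0.0+411.3)/2 × 0.5 = 102.825
  [0.5→2.5]: (411.3+760.7)/2 × 2 = 1172.0
  [2.5→2.75]: (760.7+747.7)/2 × 0.25 = 188.55
  [2.75→4.75]: (747.7+568.3)/2 × 2 = 1316.0
  Sum = 2779.375 µg/L·hr
Extrapolated tail: C_last / k_e = 568.3 / 0.191 = 2975.393
AUC_0→∞ = 2779.375 + 2975.393 = 5754.768 µg/L·hr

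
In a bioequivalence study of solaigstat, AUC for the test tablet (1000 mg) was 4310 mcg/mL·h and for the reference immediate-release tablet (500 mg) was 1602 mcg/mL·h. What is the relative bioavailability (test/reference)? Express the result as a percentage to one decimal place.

F_rel = 134.5%

F_rel = (AUC_test/D_test) / (AUC_ref/D_ref)
      = (4310/1000) / (1602/500)
      = 4.31 / 3.204 = 1.3452 = 134.52%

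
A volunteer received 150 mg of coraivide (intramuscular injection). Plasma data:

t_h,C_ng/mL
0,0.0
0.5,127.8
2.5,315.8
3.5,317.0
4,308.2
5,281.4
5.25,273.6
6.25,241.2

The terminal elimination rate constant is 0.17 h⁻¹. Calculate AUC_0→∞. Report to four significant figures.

Trapezoidal AUC_0→6.25:
  [0→0.5]: (0.0+127.8)/2 × 0.5 = 31.95
  [0.5→2.5]: (127.8+315.8)/2 × 2 = 443.6
  [2.5→3.5]: (315.8+317.0)/2 × 1 = 316.4
  [3.5→4]: (317.0+308.2)/2 × 0.5 = 156.3
  [4→5]: (308.2+281.4)/2 × 1 = 294.8
  [5→5.25]: (281.4+273.6)/2 × 0.25 = 69.375
  [5.25→6.25]: (273.6+241.2)/2 × 1 = 257.4
  Sum = 1569.825 ng/mL·h
Extrapolated tail: C_last / k_e = 241.2 / 0.17 = 1418.824
AUC_0→∞ = 1569.825 + 1418.824 = 2988.649 ng/mL·h

AUC = 2989 ng/mL·h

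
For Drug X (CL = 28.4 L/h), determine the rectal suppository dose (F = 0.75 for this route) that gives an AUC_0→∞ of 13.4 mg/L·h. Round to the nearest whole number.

Dose = 507 mg

Dose = CL × AUC_0→∞ / F
     = 28.4 × 13.4 / 0.75 = 507.413 mg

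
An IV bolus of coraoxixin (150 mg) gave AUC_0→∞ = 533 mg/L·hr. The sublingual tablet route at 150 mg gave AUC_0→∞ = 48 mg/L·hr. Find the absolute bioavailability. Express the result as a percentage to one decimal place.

F = 9.0%

F = (AUC_ev / D_ev) / (AUC_iv / D_iv)
  = (48/150) / (533/150)
  = 0.32 / 3.55333 = 0.0901
  = 9.01%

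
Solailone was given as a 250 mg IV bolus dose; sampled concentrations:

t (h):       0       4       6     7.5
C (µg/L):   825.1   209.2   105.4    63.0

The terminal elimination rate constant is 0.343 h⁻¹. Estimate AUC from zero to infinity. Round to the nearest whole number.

Trapezoidal AUC_0→7.5:
  [0→4]: (825.1+209.2)/2 × 4 = 2068.6
  [4→6]: (209.2+105.4)/2 × 2 = 314.6
  [6→7.5]: (105.4+63.0)/2 × 1.5 = 126.3
  Sum = 2509.5 µg/L·h
Extrapolated tail: C_last / k_e = 63.0 / 0.343 = 183.673
AUC_0→∞ = 2509.5 + 183.673 = 2693.173 µg/L·h

AUC = 2693 µg/L·h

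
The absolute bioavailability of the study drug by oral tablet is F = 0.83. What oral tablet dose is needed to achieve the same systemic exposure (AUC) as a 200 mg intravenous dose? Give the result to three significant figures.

D_oral = 241 mg

For equal systemic exposure: F × D_ev = D_iv
D_ev = D_iv / F = 200 / 0.83 = 240.964 mg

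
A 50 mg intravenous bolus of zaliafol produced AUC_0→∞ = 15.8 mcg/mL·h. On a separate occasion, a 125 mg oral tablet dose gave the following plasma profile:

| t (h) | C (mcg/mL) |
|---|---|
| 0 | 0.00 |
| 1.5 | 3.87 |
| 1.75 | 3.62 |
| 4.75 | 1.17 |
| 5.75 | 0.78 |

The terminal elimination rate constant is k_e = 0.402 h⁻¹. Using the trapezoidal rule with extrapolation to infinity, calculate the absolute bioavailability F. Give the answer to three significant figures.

Trapezoidal AUC_0→5.75 (oral tablet):
  [0→1.5]: (0.00+3.87)/2 × 1.5 = 2.9025
  [1.5→1.75]: (3.87+3.62)/2 × 0.25 = 0.93625
  [1.75→4.75]: (3.62+1.17)/2 × 3 = 7.185
  [4.75→5.75]: (1.17+0.78)/2 × 1 = 0.975
  Sum = 11.99875 mcg/mL·h
Tail: C_last/k_e = 0.78/0.402 = 1.940
AUC_0→∞ (oral tablet) = 11.99875 + 1.940 = 13.93875 mcg/mL·h
F = (AUC_ev/D_ev)/(AUC_iv/D_iv) = (13.93875/125)/(15.8/50) = 0.11151/0.316 = 0.3529

F = 0.353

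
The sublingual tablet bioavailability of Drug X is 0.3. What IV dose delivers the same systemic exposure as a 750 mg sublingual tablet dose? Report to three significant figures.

Systemic exposure from an extravascular dose = F × D_ev, so the equivalent IV dose is F × D_ev.
D_iv = F × D_ev = 0.3 × 750 = 225 mg

D_iv = 225 mg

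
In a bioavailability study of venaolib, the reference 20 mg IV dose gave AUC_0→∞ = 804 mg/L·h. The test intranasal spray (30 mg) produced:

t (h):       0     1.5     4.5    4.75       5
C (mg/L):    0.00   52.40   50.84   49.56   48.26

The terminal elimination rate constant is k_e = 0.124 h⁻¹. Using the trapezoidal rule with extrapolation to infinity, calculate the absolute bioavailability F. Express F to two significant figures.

F = 0.50

Trapezoidal AUC_0→5 (intranasal spray):
  [0→1.5]: (0.00+52.40)/2 × 1.5 = 39.3
  [1.5→4.5]: (52.40+50.84)/2 × 3 = 154.86
  [4.5→4.75]: (50.84+49.56)/2 × 0.25 = 12.55
  [4.75→5]: (49.56+48.26)/2 × 0.25 = 12.2275
  Sum = 218.9375 mg/L·h
Tail: C_last/k_e = 48.26/0.124 = 389.194
AUC_0→∞ (intranasal spray) = 218.9375 + 389.194 = 608.1315 mg/L·h
F = (AUC_ev/D_ev)/(AUC_iv/D_iv) = (608.1315/30)/(804/20) = 20.27105/40.2 = 0.5043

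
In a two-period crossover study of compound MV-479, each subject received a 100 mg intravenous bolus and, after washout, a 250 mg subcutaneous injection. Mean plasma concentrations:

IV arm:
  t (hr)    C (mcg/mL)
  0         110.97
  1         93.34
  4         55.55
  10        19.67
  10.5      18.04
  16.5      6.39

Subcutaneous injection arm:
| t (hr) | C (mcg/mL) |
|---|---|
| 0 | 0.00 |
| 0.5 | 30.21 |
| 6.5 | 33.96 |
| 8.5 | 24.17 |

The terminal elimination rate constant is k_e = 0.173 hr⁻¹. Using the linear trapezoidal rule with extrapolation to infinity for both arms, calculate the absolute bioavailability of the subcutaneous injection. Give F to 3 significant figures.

Trapezoidal AUC_0→16.5 (IV):
  [0→1]: (110.97+93.34)/2 × 1 = 102.155
  [1→4]: (93.34+55.55)/2 × 3 = 223.335
  [4→10]: (55.55+19.67)/2 × 6 = 225.66
  [10→10.5]: (19.67+18.04)/2 × 0.5 = 9.4275
  [10.5→16.5]: (18.04+6.39)/2 × 6 = 73.29
  Sum = 633.8675 mcg/mL·hr
IV tail: 6.39/0.173 = 36.936; AUC_iv,0→∞ = 633.8675 + 36.936 = 670.8035 mcg/mL·hr
Trapezoidal AUC_0→8.5 (subcutaneous injection):
  [0→0.5]: (0.00+30.21)/2 × 0.5 = 7.5525
  [0.5→6.5]: (30.21+33.96)/2 × 6 = 192.51
  [6.5→8.5]: (33.96+24.17)/2 × 2 = 58.13
  Sum = 258.1925 mcg/mL·hr
subcutaneous injection tail: 24.17/0.173 = 139.711; AUC_ev,0→∞ = 258.1925 + 139.711 = 397.9035 mcg/mL·hr
F = (AUC_ev/D_ev)/(AUC_iv/D_iv) = (397.9035/250)/(670.8035/100) = 1.591614/6.708035 = 0.2373

F = 0.237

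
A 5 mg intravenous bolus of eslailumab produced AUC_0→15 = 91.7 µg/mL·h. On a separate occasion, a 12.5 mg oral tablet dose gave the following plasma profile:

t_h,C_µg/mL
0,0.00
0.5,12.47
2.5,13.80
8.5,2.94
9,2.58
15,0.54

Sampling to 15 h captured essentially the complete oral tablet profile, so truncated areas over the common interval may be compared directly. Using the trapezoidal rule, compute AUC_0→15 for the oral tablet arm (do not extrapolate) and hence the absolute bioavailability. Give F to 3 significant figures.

F = 0.394

Trapezoidal AUC_0→15 (oral tablet):
  [0→0.5]: (0.00+12.47)/2 × 0.5 = 3.1175
  [0.5→2.5]: (12.47+13.80)/2 × 2 = 26.27
  [2.5→8.5]: (13.80+2.94)/2 × 6 = 50.22
  [8.5→9]: (2.94+2.58)/2 × 0.5 = 1.38
  [9→15]: (2.58+0.54)/2 × 6 = 9.36
  Sum = 90.3475 µg/mL·h
F = (AUC_ev/D_ev)/(AUC_iv/D_iv) = (90.3475/12.5)/(91.7/5) = 7.2278/18.34 = 0.3941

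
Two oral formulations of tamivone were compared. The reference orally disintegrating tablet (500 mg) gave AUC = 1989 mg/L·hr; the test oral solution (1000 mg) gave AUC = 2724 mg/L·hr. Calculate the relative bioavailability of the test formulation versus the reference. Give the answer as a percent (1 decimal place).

F_rel = 68.5%

F_rel = (AUC_test/D_test) / (AUC_ref/D_ref)
      = (2724/1000) / (1989/500)
      = 2.724 / 3.978 = 0.6848 = 68.48%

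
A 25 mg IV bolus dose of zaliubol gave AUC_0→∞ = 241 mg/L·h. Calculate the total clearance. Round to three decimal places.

CL = Dose_iv / AUC_0→∞
   = 25 / 241 = 0.103734 L/h

CL = 0.104 L/h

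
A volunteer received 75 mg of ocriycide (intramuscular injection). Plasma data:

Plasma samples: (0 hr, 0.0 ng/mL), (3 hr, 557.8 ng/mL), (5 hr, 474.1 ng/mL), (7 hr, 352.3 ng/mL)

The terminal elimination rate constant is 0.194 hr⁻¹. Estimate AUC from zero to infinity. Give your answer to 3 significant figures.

Trapezoidal AUC_0→7:
  [0→3]: (0.0+557.8)/2 × 3 = 836.7
  [3→5]: (557.8+474.1)/2 × 2 = 1031.9
  [5→7]: (474.1+352.3)/2 × 2 = 826.4
  Sum = 2695.0 ng/mL·hr
Extrapolated tail: C_last / k_e = 352.3 / 0.194 = 1815.979
AUC_0→∞ = 2695.0 + 1815.979 = 4510.979 ng/mL·hr

AUC = 4510 ng/mL·hr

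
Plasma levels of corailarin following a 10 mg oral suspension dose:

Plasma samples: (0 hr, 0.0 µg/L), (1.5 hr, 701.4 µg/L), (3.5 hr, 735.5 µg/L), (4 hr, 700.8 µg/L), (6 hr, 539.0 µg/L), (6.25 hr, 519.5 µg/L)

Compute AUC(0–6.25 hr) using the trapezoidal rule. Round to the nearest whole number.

AUC = 3694 µg/L·hr

Trapezoidal AUC_0→6.25:
  [0→1.5]: (0.0+701.4)/2 × 1.5 = 526.05
  [1.5→3.5]: (701.4+735.5)/2 × 2 = 1436.9
  [3.5→4]: (735.5+700.8)/2 × 0.5 = 359.075
  [4→6]: (700.8+539.0)/2 × 2 = 1239.8
  [6→6.25]: (539.0+519.5)/2 × 0.25 = 132.3125
  Sum = 3694.1375 µg/L·hr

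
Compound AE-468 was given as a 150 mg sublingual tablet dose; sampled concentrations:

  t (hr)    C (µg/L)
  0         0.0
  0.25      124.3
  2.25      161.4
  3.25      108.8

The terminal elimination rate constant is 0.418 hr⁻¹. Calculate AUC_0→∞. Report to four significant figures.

Trapezoidal AUC_0→3.25:
  [0→0.25]: (0.0+124.3)/2 × 0.25 = 15.5375
  [0.25→2.25]: (124.3+161.4)/2 × 2 = 285.7
  [2.25→3.25]: (161.4+108.8)/2 × 1 = 135.1
  Sum = 436.3375 µg/L·hr
Extrapolated tail: C_last / k_e = 108.8 / 0.418 = 260.287
AUC_0→∞ = 436.3375 + 260.287 = 696.6245 µg/L·hr

AUC = 696.6 µg/L·hr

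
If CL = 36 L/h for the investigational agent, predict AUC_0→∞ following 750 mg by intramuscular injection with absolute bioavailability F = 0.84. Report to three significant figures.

AUC = 17.5 mg/L·h

AUC_0→∞ = F × Dose / CL
        = 0.84 × 750 / 36 = 17.5 mg/L·h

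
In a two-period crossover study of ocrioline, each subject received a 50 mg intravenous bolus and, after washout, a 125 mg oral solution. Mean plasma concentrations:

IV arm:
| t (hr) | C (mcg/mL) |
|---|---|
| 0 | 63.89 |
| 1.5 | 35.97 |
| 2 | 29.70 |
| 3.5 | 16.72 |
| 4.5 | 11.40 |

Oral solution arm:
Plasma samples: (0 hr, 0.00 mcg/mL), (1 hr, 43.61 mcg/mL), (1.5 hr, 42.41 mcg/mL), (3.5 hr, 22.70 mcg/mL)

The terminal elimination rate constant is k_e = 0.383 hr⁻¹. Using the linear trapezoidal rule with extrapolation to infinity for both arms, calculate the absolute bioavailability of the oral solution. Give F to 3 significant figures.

Trapezoidal AUC_0→4.5 (IV):
  [0→1.5]: (63.89+35.97)/2 × 1.5 = 74.895
  [1.5→2]: (35.97+29.70)/2 × 0.5 = 16.4175
  [2→3.5]: (29.70+16.72)/2 × 1.5 = 34.815
  [3.5→4.5]: (16.72+11.40)/2 × 1 = 14.06
  Sum = 140.1875 mcg/mL·hr
IV tail: 11.40/0.383 = 29.765; AUC_iv,0→∞ = 140.1875 + 29.765 = 169.9525 mcg/mL·hr
Trapezoidal AUC_0→3.5 (oral solution):
  [0→1]: (0.00+43.61)/2 × 1 = 21.805
  [1→1.5]: (43.61+42.41)/2 × 0.5 = 21.505
  [1.5→3.5]: (42.41+22.70)/2 × 2 = 65.11
  Sum = 108.42 mcg/mL·hr
oral solution tail: 22.70/0.383 = 59.269; AUC_ev,0→∞ = 108.42 + 59.269 = 167.689 mcg/mL·hr
F = (AUC_ev/D_ev)/(AUC_iv/D_iv) = (167.689/125)/(169.9525/50) = 1.341512/3.39905 = 0.3947

F = 0.395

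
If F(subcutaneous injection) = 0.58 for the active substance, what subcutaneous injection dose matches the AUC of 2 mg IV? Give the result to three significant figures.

D_subcutaneous = 3.45 mg

For equal systemic exposure: F × D_ev = D_iv
D_ev = D_iv / F = 2 / 0.58 = 3.44828 mg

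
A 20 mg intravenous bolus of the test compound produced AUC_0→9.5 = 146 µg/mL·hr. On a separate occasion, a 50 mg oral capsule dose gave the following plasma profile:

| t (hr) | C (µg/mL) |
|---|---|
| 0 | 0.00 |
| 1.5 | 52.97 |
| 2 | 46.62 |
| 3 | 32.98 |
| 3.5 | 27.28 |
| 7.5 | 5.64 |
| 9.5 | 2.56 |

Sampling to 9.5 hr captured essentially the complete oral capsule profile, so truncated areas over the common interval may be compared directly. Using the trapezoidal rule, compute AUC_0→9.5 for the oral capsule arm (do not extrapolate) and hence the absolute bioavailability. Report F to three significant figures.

F = 0.530

Trapezoidal AUC_0→9.5 (oral capsule):
  [0→1.5]: (0.00+52.97)/2 × 1.5 = 39.7275
  [1.5→2]: (52.97+46.62)/2 × 0.5 = 24.8975
  [2→3]: (46.62+32.98)/2 × 1 = 39.8
  [3→3.5]: (32.98+27.28)/2 × 0.5 = 15.065
  [3.5→7.5]: (27.28+5.64)/2 × 4 = 65.84
  [7.5→9.5]: (5.64+2.56)/2 × 2 = 8.2
  Sum = 193.53 µg/mL·hr
F = (AUC_ev/D_ev)/(AUC_iv/D_iv) = (193.53/50)/(146/20) = 3.8706/7.3 = 0.5302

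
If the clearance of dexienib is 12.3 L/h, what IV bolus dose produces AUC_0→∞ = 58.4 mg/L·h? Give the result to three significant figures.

Dose_iv = CL × AUC_0→∞
     = 12.3 × 58.4 = 718.32 mg

Dose = 718 mg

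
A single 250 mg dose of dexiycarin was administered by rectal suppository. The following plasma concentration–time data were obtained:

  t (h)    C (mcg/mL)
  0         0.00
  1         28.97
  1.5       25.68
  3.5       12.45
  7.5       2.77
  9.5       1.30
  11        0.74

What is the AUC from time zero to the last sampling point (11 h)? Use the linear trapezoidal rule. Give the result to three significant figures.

AUC = 102 mcg/mL·h

Trapezoidal AUC_0→11:
  [0→1]: (0.00+28.97)/2 × 1 = 14.485
  [1→1.5]: (28.97+25.68)/2 × 0.5 = 13.6625
  [1.5→3.5]: (25.68+12.45)/2 × 2 = 38.13
  [3.5→7.5]: (12.45+2.77)/2 × 4 = 30.44
  [7.5→9.5]: (2.77+1.30)/2 × 2 = 4.07
  [9.5→11]: (1.30+0.74)/2 × 1.5 = 1.53
  Sum = 102.3175 mcg/mL·h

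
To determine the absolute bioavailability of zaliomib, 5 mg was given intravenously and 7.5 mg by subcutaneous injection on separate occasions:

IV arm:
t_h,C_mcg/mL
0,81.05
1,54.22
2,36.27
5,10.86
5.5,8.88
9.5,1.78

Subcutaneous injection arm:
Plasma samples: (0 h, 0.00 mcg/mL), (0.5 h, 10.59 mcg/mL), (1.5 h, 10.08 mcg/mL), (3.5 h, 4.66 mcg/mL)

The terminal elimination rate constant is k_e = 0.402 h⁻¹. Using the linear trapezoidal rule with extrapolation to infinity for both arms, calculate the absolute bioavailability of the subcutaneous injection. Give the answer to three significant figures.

F = 0.122

Trapezoidal AUC_0→9.5 (IV):
  [0→1]: (81.05+54.22)/2 × 1 = 67.635
  [1→2]: (54.22+36.27)/2 × 1 = 45.245
  [2→5]: (36.27+10.86)/2 × 3 = 70.695
  [5→5.5]: (10.86+8.88)/2 × 0.5 = 4.935
  [5.5→9.5]: (8.88+1.78)/2 × 4 = 21.32
  Sum = 209.83 mcg/mL·h
IV tail: 1.78/0.402 = 4.428; AUC_iv,0→∞ = 209.83 + 4.428 = 214.258 mcg/mL·h
Trapezoidal AUC_0→3.5 (subcutaneous injection):
  [0→0.5]: (0.00+10.59)/2 × 0.5 = 2.6475
  [0.5→1.5]: (10.59+10.08)/2 × 1 = 10.335
  [1.5→3.5]: (10.08+4.66)/2 × 2 = 14.74
  Sum = 27.7225 mcg/mL·h
subcutaneous injection tail: 4.66/0.402 = 11.592; AUC_ev,0→∞ = 27.7225 + 11.592 = 39.3145 mcg/mL·h
F = (AUC_ev/D_ev)/(AUC_iv/D_iv) = (39.3145/7.5)/(214.258/5) = 5.24193/42.8516 = 0.1223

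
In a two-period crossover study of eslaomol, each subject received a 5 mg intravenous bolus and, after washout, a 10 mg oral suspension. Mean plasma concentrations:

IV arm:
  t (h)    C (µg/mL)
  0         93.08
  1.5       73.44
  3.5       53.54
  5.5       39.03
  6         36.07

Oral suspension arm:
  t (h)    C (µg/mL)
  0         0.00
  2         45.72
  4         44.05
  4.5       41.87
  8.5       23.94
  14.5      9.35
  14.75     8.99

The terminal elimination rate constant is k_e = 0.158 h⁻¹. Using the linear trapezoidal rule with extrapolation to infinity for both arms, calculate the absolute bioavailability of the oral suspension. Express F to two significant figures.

Trapezoidal AUC_0→6 (IV):
  [0→1.5]: (93.08+73.44)/2 × 1.5 = 124.89
  [1.5→3.5]: (73.44+53.54)/2 × 2 = 126.98
  [3.5→5.5]: (53.54+39.03)/2 × 2 = 92.57
  [5.5→6]: (39.03+36.07)/2 × 0.5 = 18.775
  Sum = 363.215 µg/mL·h
IV tail: 36.07/0.158 = 228.291; AUC_iv,0→∞ = 363.215 + 228.291 = 591.506 µg/mL·h
Trapezoidal AUC_0→14.75 (oral suspension):
  [0→2]: (0.00+45.72)/2 × 2 = 45.72
  [2→4]: (45.72+44.05)/2 × 2 = 89.77
  [4→4.5]: (44.05+41.87)/2 × 0.5 = 21.48
  [4.5→8.5]: (41.87+23.94)/2 × 4 = 131.62
  [8.5→14.5]: (23.94+9.35)/2 × 6 = 99.87
  [14.5→14.75]: (9.35+8.99)/2 × 0.25 = 2.2925
  Sum = 390.7525 µg/mL·h
oral suspension tail: 8.99/0.158 = 56.899; AUC_ev,0→∞ = 390.7525 + 56.899 = 447.6515 µg/mL·h
F = (AUC_ev/D_ev)/(AUC_iv/D_iv) = (447.6515/10)/(591.506/5) = 44.76515/118.3012 = 0.3784

F = 0.38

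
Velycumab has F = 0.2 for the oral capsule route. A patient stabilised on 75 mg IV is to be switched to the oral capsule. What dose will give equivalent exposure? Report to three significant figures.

D_oral = 375 mg

For equal systemic exposure: F × D_ev = D_iv
D_ev = D_iv / F = 75 / 0.2 = 375 mg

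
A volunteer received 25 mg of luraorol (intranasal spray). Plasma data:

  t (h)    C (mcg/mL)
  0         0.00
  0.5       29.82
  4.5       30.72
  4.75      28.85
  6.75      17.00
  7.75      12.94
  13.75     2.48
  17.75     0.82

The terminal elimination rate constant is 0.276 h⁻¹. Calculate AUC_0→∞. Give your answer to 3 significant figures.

AUC = 253 mcg/mL·h

Trapezoidal AUC_0→17.75:
  [0→0.5]: (0.00+29.82)/2 × 0.5 = 7.455
  [0.5→4.5]: (29.82+30.72)/2 × 4 = 121.08
  [4.5→4.75]: (30.72+28.85)/2 × 0.25 = 7.44625
  [4.75→6.75]: (28.85+17.00)/2 × 2 = 45.85
  [6.75→7.75]: (17.00+12.94)/2 × 1 = 14.97
  [7.75→13.75]: (12.94+2.48)/2 × 6 = 46.26
  [13.75→17.75]: (2.48+0.82)/2 × 4 = 6.6
  Sum = 249.66125 mcg/mL·h
Extrapolated tail: C_last / k_e = 0.82 / 0.276 = 2.971
AUC_0→∞ = 249.66125 + 2.971 = 252.63225 mcg/mL·h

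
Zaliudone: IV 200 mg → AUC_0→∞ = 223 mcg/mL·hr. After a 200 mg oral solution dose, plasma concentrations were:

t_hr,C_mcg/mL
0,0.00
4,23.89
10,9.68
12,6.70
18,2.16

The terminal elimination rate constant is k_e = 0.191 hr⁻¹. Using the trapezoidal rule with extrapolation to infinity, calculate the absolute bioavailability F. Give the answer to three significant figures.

F = 0.909

Trapezoidal AUC_0→18 (oral solution):
  [0→4]: (0.00+23.89)/2 × 4 = 47.78
  [4→10]: (23.89+9.68)/2 × 6 = 100.71
  [10→12]: (9.68+6.70)/2 × 2 = 16.38
  [12→18]: (6.70+2.16)/2 × 6 = 26.58
  Sum = 191.45 mcg/mL·hr
Tail: C_last/k_e = 2.16/0.191 = 11.309
AUC_0→∞ (oral solution) = 191.45 + 11.309 = 202.759 mcg/mL·hr
F = (AUC_ev/D_ev)/(AUC_iv/D_iv) = (202.759/200)/(223/200) = 1.013795/1.115 = 0.9092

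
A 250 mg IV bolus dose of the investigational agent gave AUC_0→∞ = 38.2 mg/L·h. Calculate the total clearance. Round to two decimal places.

CL = 6.54 L/h

CL = Dose_iv / AUC_0→∞
   = 250 / 38.2 = 6.5445 L/h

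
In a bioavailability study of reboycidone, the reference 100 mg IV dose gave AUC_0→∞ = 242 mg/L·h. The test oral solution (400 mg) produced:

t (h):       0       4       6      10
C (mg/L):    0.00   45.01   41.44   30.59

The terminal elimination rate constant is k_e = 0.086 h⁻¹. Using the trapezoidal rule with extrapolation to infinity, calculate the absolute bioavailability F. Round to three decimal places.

Trapezoidal AUC_0→10 (oral solution):
  [0→4]: (0.00+45.01)/2 × 4 = 90.02
  [4→6]: (45.01+41.44)/2 × 2 = 86.45
  [6→10]: (41.44+30.59)/2 × 4 = 144.06
  Sum = 320.53 mg/L·h
Tail: C_last/k_e = 30.59/0.086 = 355.698
AUC_0→∞ (oral solution) = 320.53 + 355.698 = 676.228 mg/L·h
F = (AUC_ev/D_ev)/(AUC_iv/D_iv) = (676.228/400)/(242/100) = 1.69057/2.42 = 0.6986

F = 0.699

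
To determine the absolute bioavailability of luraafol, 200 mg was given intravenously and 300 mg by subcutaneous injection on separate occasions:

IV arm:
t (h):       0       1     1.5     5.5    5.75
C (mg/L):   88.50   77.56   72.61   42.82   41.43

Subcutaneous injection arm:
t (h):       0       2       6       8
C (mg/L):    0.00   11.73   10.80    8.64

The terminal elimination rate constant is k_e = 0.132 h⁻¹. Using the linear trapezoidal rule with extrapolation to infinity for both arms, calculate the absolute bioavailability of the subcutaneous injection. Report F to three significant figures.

Trapezoidal AUC_0→5.75 (IV):
  [0→1]: (88.50+77.56)/2 × 1 = 83.03
  [1→1.5]: (77.56+72.61)/2 × 0.5 = 37.5425
  [1.5→5.5]: (72.61+42.82)/2 × 4 = 230.86
  [5.5→5.75]: (42.82+41.43)/2 × 0.25 = 10.53125
  Sum = 361.96375 mg/L·h
IV tail: 41.43/0.132 = 313.864; AUC_iv,0→∞ = 361.96375 + 313.864 = 675.82775 mg/L·h
Trapezoidal AUC_0→8 (subcutaneous injection):
  [0→2]: (0.00+11.73)/2 × 2 = 11.73
  [2→6]: (11.73+10.80)/2 × 4 = 45.06
  [6→8]: (10.80+8.64)/2 × 2 = 19.44
  Sum = 76.23 mg/L·h
subcutaneous injection tail: 8.64/0.132 = 65.455; AUC_ev,0→∞ = 76.23 + 65.455 = 141.685 mg/L·h
F = (AUC_ev/D_ev)/(AUC_iv/D_iv) = (141.685/300)/(675.82775/200) = 0.472283/3.37914 = 0.1398

F = 0.140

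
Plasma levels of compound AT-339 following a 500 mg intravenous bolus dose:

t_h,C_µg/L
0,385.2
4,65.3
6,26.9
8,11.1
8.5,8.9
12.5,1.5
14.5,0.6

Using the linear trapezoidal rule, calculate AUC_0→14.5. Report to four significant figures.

AUC = 1059 µg/L·h

Trapezoidal AUC_0→14.5:
  [0→4]: (385.2+65.3)/2 × 4 = 901.0
  [4→6]: (65.3+26.9)/2 × 2 = 92.2
  [6→8]: (26.9+11.1)/2 × 2 = 38.0
  [8→8.5]: (11.1+8.9)/2 × 0.5 = 5.0
  [8.5→12.5]: (8.9+1.5)/2 × 4 = 20.8
  [12.5→14.5]: (1.5+0.6)/2 × 2 = 2.1
  Sum = 1059.1 µg/L·h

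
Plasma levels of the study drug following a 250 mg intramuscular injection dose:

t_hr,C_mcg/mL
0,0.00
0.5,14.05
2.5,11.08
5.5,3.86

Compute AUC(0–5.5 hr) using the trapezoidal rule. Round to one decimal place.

Trapezoidal AUC_0→5.5:
  [0→0.5]: (0.00+14.05)/2 × 0.5 = 3.5125
  [0.5→2.5]: (14.05+11.08)/2 × 2 = 25.13
  [2.5→5.5]: (11.08+3.86)/2 × 3 = 22.41
  Sum = 51.0525 mcg/mL·hr

AUC = 51.1 mcg/mL·hr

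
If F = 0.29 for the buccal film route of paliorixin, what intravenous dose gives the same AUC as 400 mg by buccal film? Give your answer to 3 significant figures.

D_iv = 116 mg

Systemic exposure from an extravascular dose = F × D_ev, so the equivalent IV dose is F × D_ev.
D_iv = F × D_ev = 0.29 × 400 = 116 mg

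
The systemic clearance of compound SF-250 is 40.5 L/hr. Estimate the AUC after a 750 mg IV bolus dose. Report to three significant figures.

AUC_0→∞ = Dose_iv / CL
        = 750 / 40.5 = 18.5185 mg/L·hr

AUC = 18.5 mg/L·hr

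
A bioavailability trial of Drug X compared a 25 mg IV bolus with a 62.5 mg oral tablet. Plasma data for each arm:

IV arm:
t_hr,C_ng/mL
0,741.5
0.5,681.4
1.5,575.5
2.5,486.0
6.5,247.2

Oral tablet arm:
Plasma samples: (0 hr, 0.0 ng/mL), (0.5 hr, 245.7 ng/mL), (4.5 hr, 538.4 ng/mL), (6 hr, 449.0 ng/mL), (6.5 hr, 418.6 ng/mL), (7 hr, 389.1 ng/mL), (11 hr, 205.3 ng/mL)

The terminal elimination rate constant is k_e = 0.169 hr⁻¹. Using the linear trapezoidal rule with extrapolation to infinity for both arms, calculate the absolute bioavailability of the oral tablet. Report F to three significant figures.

Trapezoidal AUC_0→6.5 (IV):
  [0→0.5]: (741.5+681.4)/2 × 0.5 = 355.725
  [0.5→1.5]: (681.4+575.5)/2 × 1 = 628.45
  [1.5→2.5]: (575.5+486.0)/2 × 1 = 530.75
  [2.5→6.5]: (486.0+247.2)/2 × 4 = 1466.4
  Sum = 2981.325 ng/mL·hr
IV tail: 247.2/0.169 = 1462.722; AUC_iv,0→∞ = 2981.325 + 1462.722 = 4444.047 ng/mL·hr
Trapezoidal AUC_0→11 (oral tablet):
  [0→0.5]: (0.0+245.7)/2 × 0.5 = 61.425
  [0.5→4.5]: (245.7+538.4)/2 × 4 = 1568.2
  [4.5→6]: (538.4+449.0)/2 × 1.5 = 740.55
  [6→6.5]: (449.0+418.6)/2 × 0.5 = 216.9
  [6.5→7]: (418.6+389.1)/2 × 0.5 = 201.925
  [7→11]: (389.1+205.3)/2 × 4 = 1188.8
  Sum = 3977.8 ng/mL·hr
oral tablet tail: 205.3/0.169 = 1214.793; AUC_ev,0→∞ = 3977.8 + 1214.793 = 5192.593 ng/mL·hr
F = (AUC_ev/D_ev)/(AUC_iv/D_iv) = (5192.593/62.5)/(4444.047/25) = 83.081488/177.76188 = 0.4674

F = 0.467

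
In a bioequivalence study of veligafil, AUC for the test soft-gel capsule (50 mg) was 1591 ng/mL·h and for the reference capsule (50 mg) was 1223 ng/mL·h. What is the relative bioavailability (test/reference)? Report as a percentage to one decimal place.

F_rel = 130.1%

F_rel = (AUC_test/D_test) / (AUC_ref/D_ref)
      = (1591/50) / (1223/50)
      = 31.82 / 24.46 = 1.3009 = 130.09%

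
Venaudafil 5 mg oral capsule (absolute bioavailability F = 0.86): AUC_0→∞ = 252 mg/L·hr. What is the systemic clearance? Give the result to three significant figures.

CL = 0.0171 L/hr

CL = F × Dose / AUC_0→∞
   = 0.86 × 5 / 252 = 0.0170635 L/hr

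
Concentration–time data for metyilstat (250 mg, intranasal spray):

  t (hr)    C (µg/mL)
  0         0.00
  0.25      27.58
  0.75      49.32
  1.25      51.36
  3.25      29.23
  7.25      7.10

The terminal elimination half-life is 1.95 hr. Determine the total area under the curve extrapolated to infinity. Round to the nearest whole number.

AUC = 221 µg/mL·hr

Trapezoidal AUC_0→7.25:
  [0→0.25]: (0.00+27.58)/2 × 0.25 = 3.4475
  [0.25→0.75]: (27.58+49.32)/2 × 0.5 = 19.225
  [0.75→1.25]: (49.32+51.36)/2 × 0.5 = 25.17
  [1.25→3.25]: (51.36+29.23)/2 × 2 = 80.59
  [3.25→7.25]: (29.23+7.10)/2 × 4 = 72.66
  Sum = 201.0925 µg/mL·hr
k_e = ln2 / t½ = 0.693147 / 1.95 = 0.3555 hr^-1
Extrapolated tail: C_last / k_e = 7.10 / 0.3555 = 19.972
AUC_0→∞ = 201.0925 + 19.972 = 221.0645 µg/mL·hr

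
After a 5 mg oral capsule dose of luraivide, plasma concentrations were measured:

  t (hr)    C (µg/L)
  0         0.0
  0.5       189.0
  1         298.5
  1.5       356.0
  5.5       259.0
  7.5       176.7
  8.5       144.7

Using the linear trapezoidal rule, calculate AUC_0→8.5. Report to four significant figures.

AUC = 2159 µg/L·hr

Trapezoidal AUC_0→8.5:
  [0→0.5]: (0.0+189.0)/2 × 0.5 = 47.25
  [0.5→1]: (189.0+298.5)/2 × 0.5 = 121.875
  [1→1.5]: (298.5+356.0)/2 × 0.5 = 163.625
  [1.5→5.5]: (356.0+259.0)/2 × 4 = 1230.0
  [5.5→7.5]: (259.0+176.7)/2 × 2 = 435.7
  [7.5→8.5]: (176.7+144.7)/2 × 1 = 160.7
  Sum = 2159.15 µg/L·hr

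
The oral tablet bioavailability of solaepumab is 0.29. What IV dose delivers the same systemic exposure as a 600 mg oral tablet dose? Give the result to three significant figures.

D_iv = 174 mg

Systemic exposure from an extravascular dose = F × D_ev, so the equivalent IV dose is F × D_ev.
D_iv = F × D_ev = 0.29 × 600 = 174 mg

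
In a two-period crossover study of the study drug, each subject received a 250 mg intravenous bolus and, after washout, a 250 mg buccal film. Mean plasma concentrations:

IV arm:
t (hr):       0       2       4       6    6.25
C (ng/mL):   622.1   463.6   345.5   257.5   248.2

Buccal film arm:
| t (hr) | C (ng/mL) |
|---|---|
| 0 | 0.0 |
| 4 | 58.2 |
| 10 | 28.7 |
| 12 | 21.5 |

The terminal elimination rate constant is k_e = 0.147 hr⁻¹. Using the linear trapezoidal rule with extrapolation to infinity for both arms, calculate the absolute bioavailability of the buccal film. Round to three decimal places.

F = 0.135

Trapezoidal AUC_0→6.25 (IV):
  [0→2]: (622.1+463.6)/2 × 2 = 1085.7
  [2→4]: (463.6+345.5)/2 × 2 = 809.1
  [4→6]: (345.5+257.5)/2 × 2 = 603.0
  [6→6.25]: (257.5+248.2)/2 × 0.25 = 63.2125
  Sum = 2561.0125 ng/mL·hr
IV tail: 248.2/0.147 = 1688.435; AUC_iv,0→∞ = 2561.0125 + 1688.435 = 4249.4475 ng/mL·hr
Trapezoidal AUC_0→12 (buccal film):
  [0→4]: (0.0+58.2)/2 × 4 = 116.4
  [4→10]: (58.2+28.7)/2 × 6 = 260.7
  [10→12]: (28.7+21.5)/2 × 2 = 50.2
  Sum = 427.3 ng/mL·hr
buccal film tail: 21.5/0.147 = 146.259; AUC_ev,0→∞ = 427.3 + 146.259 = 573.559 ng/mL·hr
F = (AUC_ev/D_ev)/(AUC_iv/D_iv) = (573.559/250)/(4249.4475/250) = 2.294236/16.99779 = 0.1350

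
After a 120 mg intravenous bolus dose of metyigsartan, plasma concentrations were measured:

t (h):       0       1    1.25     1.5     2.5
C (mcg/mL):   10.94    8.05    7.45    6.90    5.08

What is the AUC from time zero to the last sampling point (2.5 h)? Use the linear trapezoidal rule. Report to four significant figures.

Trapezoidal AUC_0→2.5:
  [0→1]: (10.94+8.05)/2 × 1 = 9.495
  [1→1.25]: (8.05+7.45)/2 × 0.25 = 1.9375
  [1.25→1.5]: (7.45+6.90)/2 × 0.25 = 1.79375
  [1.5→2.5]: (6.90+5.08)/2 × 1 = 5.99
  Sum = 19.21625 mcg/mL·h

AUC = 19.22 mcg/mL·h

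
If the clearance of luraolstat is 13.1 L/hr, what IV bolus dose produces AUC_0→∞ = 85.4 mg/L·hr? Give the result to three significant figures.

Dose = 1120 mg

Dose_iv = CL × AUC_0→∞
     = 13.1 × 85.4 = 1118.74 mg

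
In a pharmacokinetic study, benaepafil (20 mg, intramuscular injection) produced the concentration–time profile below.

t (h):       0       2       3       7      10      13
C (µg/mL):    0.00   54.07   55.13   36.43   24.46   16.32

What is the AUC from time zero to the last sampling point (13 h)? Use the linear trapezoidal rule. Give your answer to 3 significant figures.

AUC = 444 µg/mL·h

Trapezoidal AUC_0→13:
  [0→2]: (0.00+54.07)/2 × 2 = 54.07
  [2→3]: (54.07+55.13)/2 × 1 = 54.6
  [3→7]: (55.13+36.43)/2 × 4 = 183.12
  [7→10]: (36.43+24.46)/2 × 3 = 91.335
  [10→13]: (24.46+16.32)/2 × 3 = 61.17
  Sum = 444.295 µg/mL·h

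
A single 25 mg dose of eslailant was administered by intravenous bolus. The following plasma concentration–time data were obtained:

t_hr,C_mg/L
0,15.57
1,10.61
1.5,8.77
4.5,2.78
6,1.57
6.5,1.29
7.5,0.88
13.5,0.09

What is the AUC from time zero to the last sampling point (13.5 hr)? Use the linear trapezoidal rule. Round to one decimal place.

Trapezoidal AUC_0→13.5:
  [0→1]: (15.57+10.61)/2 × 1 = 13.09
  [1→1.5]: (10.61+8.77)/2 × 0.5 = 4.845
  [1.5→4.5]: (8.77+2.78)/2 × 3 = 17.325
  [4.5→6]: (2.78+1.57)/2 × 1.5 = 3.2625
  [6→6.5]: (1.57+1.29)/2 × 0.5 = 0.715
  [6.5→7.5]: (1.29+0.88)/2 × 1 = 1.085
  [7.5→13.5]: (0.88+0.09)/2 × 6 = 2.91
  Sum = 43.2325 mg/L·hr

AUC = 43.2 mg/L·hr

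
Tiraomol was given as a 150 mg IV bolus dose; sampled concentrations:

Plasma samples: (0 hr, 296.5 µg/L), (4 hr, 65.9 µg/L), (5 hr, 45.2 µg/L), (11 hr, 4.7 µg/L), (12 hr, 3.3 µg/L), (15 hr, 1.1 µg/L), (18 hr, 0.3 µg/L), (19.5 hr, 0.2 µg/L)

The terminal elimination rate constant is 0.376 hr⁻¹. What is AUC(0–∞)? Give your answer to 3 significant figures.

AUC = 944 µg/L·hr

Trapezoidal AUC_0→19.5:
  [0→4]: (296.5+65.9)/2 × 4 = 724.8
  [4→5]: (65.9+45.2)/2 × 1 = 55.55
  [5→11]: (45.2+4.7)/2 × 6 = 149.7
  [11→12]: (4.7+3.3)/2 × 1 = 4.0
  [12→15]: (3.3+1.1)/2 × 3 = 6.6
  [15→18]: (1.1+0.3)/2 × 3 = 2.1
  [18→19.5]: (0.3+0.2)/2 × 1.5 = 0.375
  Sum = 943.125 µg/L·hr
Extrapolated tail: C_last / k_e = 0.2 / 0.376 = 0.532
AUC_0→∞ = 943.125 + 0.532 = 943.657 µg/L·hr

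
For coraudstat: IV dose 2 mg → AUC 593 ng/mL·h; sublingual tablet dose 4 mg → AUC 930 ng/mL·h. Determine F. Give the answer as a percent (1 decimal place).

F = 78.4%

F = (AUC_ev / D_ev) / (AUC_iv / D_iv)
  = (930/4) / (593/2)
  = 232.5 / 296.5 = 0.7841
  = 78.41%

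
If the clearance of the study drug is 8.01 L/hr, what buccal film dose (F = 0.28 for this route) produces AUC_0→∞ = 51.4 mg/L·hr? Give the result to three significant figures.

Dose = 1470 mg

Dose = CL × AUC_0→∞ / F
     = 8.01 × 51.4 / 0.28 = 1470.41 mg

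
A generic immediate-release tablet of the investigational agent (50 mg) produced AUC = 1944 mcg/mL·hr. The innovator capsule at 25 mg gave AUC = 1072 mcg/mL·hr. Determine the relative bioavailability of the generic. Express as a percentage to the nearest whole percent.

F_rel = 91%

F_rel = (AUC_test/D_test) / (AUC_ref/D_ref)
      = (1944/50) / (1072/25)
      = 38.88 / 42.88 = 0.9067 = 90.67%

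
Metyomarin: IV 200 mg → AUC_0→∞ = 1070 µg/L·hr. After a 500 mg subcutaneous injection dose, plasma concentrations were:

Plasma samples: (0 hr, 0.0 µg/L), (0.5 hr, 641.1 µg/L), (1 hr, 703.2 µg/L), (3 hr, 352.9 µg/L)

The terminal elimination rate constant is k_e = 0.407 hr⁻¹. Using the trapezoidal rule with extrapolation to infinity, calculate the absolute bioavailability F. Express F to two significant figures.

Trapezoidal AUC_0→3 (subcutaneous injection):
  [0→0.5]: (0.0+641.1)/2 × 0.5 = 160.275
  [0.5→1]: (641.1+703.2)/2 × 0.5 = 336.075
  [1→3]: (703.2+352.9)/2 × 2 = 1056.1
  Sum = 1552.45 µg/L·hr
Tail: C_last/k_e = 352.9/0.407 = 867.076
AUC_0→∞ (subcutaneous injection) = 1552.45 + 867.076 = 2419.526 µg/L·hr
F = (AUC_ev/D_ev)/(AUC_iv/D_iv) = (2419.526/500)/(1070/200) = 4.839052/5.35 = 0.9045

F = 0.90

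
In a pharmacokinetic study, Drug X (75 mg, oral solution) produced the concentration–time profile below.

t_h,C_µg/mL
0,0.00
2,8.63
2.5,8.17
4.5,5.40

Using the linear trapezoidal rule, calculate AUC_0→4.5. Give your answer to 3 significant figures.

Trapezoidal AUC_0→4.5:
  [0→2]: (0.00+8.63)/2 × 2 = 8.63
  [2→2.5]: (8.63+8.17)/2 × 0.5 = 4.2
  [2.5→4.5]: (8.17+5.40)/2 × 2 = 13.57
  Sum = 26.4 µg/mL·h

AUC = 26.4 µg/mL·h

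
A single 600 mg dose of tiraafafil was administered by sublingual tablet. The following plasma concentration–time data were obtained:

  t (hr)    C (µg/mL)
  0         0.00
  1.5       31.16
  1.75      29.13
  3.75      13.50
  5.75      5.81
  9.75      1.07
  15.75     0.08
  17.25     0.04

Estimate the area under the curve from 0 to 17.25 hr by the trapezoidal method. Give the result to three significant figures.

AUC = 110 µg/mL·hr

Trapezoidal AUC_0→17.25:
  [0→1.5]: (0.00+31.16)/2 × 1.5 = 23.37
  [1.5→1.75]: (31.16+29.13)/2 × 0.25 = 7.53625
  [1.75→3.75]: (29.13+13.50)/2 × 2 = 42.63
  [3.75→5.75]: (13.50+5.81)/2 × 2 = 19.31
  [5.75→9.75]: (5.81+1.07)/2 × 4 = 13.76
  [9.75→15.75]: (1.07+0.08)/2 × 6 = 3.45
  [15.75→17.25]: (0.08+0.04)/2 × 1.5 = 0.09
  Sum = 110.14625 µg/mL·hr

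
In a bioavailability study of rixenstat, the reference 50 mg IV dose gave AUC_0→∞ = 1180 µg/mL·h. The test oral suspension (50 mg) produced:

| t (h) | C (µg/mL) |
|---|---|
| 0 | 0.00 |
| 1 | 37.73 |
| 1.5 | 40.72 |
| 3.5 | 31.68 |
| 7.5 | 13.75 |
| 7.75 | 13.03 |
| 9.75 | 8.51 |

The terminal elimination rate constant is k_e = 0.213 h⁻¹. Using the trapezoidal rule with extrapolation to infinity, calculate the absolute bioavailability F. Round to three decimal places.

Trapezoidal AUC_0→9.75 (oral suspension):
  [0→1]: (0.00+37.73)/2 × 1 = 18.865
  [1→1.5]: (37.73+40.72)/2 × 0.5 = 19.6125
  [1.5→3.5]: (40.72+31.68)/2 × 2 = 72.4
  [3.5→7.5]: (31.68+13.75)/2 × 4 = 90.86
  [7.5→7.75]: (13.75+13.03)/2 × 0.25 = 3.3475
  [7.75→9.75]: (13.03+8.51)/2 × 2 = 21.54
  Sum = 226.625 µg/mL·h
Tail: C_last/k_e = 8.51/0.213 = 39.953
AUC_0→∞ (oral suspension) = 226.625 + 39.953 = 266.578 µg/mL·h
F = (AUC_ev/D_ev)/(AUC_iv/D_iv) = (266.578/50)/(1180/50) = 5.33156/23.6 = 0.2259

F = 0.226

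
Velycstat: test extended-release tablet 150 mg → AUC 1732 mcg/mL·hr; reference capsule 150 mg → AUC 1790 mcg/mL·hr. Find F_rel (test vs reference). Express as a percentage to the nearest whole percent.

F_rel = (AUC_test/D_test) / (AUC_ref/D_ref)
      = (1732/150) / (1790/150)
      = 11.5467 / 11.9333 = 0.9676 = 96.76%

F_rel = 97%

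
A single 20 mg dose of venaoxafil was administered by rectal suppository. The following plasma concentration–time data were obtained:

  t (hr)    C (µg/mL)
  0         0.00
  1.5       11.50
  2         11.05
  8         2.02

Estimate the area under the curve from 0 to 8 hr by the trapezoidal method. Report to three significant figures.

Trapezoidal AUC_0→8:
  [0→1.5]: (0.00+11.50)/2 × 1.5 = 8.625
  [1.5→2]: (11.50+11.05)/2 × 0.5 = 5.6375
  [2→8]: (11.05+2.02)/2 × 6 = 39.21
  Sum = 53.4725 µg/mL·hr

AUC = 53.5 µg/mL·hr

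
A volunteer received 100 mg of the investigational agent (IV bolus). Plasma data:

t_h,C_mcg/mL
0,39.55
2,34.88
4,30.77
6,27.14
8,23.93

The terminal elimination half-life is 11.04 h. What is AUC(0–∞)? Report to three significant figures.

Trapezoidal AUC_0→8:
  [0→2]: (39.55+34.88)/2 × 2 = 74.43
  [2→4]: (34.88+30.77)/2 × 2 = 65.65
  [4→6]: (30.77+27.14)/2 × 2 = 57.91
  [6→8]: (27.14+23.93)/2 × 2 = 51.07
  Sum = 249.06 mcg/mL·h
k_e = ln2 / t½ = 0.693147 / 11.04 = 0.0628 h^-1
Extrapolated tail: C_last / k_e = 23.93 / 0.0628 = 381.051
AUC_0→∞ = 249.06 + 381.051 = 630.111 mcg/mL·h

AUC = 630 mcg/mL·h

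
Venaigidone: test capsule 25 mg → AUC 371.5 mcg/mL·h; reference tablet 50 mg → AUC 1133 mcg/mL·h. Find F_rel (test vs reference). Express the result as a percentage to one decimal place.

F_rel = (AUC_test/D_test) / (AUC_ref/D_ref)
      = (371.5/25) / (1133/50)
      = 14.86 / 22.66 = 0.6558 = 65.58%

F_rel = 65.6%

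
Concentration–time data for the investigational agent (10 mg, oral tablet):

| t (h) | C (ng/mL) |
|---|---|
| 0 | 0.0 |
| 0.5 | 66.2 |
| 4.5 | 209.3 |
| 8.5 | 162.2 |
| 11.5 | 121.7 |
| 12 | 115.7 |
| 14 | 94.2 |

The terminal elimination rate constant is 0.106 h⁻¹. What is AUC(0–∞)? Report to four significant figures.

Trapezoidal AUC_0→14:
  [0→0.5]: (0.0+66.2)/2 × 0.5 = 16.55
  [0.5→4.5]: (66.2+209.3)/2 × 4 = 551.0
  [4.5→8.5]: (209.3+162.2)/2 × 4 = 743.0
  [8.5→11.5]: (162.2+121.7)/2 × 3 = 425.85
  [11.5→12]: (121.7+115.7)/2 × 0.5 = 59.35
  [12→14]: (115.7+94.2)/2 × 2 = 209.9
  Sum = 2005.65 ng/mL·h
Extrapolated tail: C_last / k_e = 94.2 / 0.106 = 888.679
AUC_0→∞ = 2005.65 + 888.679 = 2894.329 ng/mL·h

AUC = 2894 ng/mL·h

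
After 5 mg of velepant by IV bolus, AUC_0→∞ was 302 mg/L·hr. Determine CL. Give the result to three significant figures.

CL = Dose_iv / AUC_0→∞
   = 5 / 302 = 0.0165563 L/hr

CL = 0.0166 L/hr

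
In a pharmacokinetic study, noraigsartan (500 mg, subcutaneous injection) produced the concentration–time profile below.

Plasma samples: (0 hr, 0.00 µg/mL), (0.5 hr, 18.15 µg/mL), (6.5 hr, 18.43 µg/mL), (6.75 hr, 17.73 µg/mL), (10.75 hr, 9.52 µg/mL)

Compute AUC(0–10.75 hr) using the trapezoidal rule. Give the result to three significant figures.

Trapezoidal AUC_0→10.75:
  [0→0.5]: (0.00+18.15)/2 × 0.5 = 4.5375
  [0.5→6.5]: (18.15+18.43)/2 × 6 = 109.74
  [6.5→6.75]: (18.43+17.73)/2 × 0.25 = 4.52
  [6.75→10.75]: (17.73+9.52)/2 × 4 = 54.5
  Sum = 173.2975 µg/mL·hr

AUC = 173 µg/mL·hr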